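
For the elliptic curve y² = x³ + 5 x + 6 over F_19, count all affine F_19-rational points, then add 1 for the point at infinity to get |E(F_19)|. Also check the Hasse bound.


Affine points = {(0, 5), (0, 14), (2, 9), (2, 10), (5, 2), (5, 17), (6, 9), (6, 10), (7, 2), (7, 17), (8, 8), (8, 11), (9, 1), (9, 18), (10, 7), (10, 12), (11, 9), (11, 10), (13, 8), (13, 11), (15, 6), (15, 13), (17, 8), (17, 11), (18, 0)}; affine count = 25; |E(F_19)| = 26.

Discriminant check: Δ ∝ 4a³ + 27b² = 4·5³ + 27·6² = 4·125 + 27·36 ≡ 9 (mod 19). Nonzero ⇒ E is nonsingular.
For each x ∈ F_19, compute rhs = x³ + 5·x + 6 mod 19, then count y ∈ F_19 with y² ≡ rhs.
  x = 0: rhs = 6, matching y values: 5, 14 (2 points).
  x = 1: rhs = 12, matching y values: none (0 points).
  x = 2: rhs = 5, matching y values: 9, 10 (2 points).
  x = 3: rhs = 10, matching y values: none (0 points).
  x = 4: rhs = 14, matching y values: none (0 points).
  x = 5: rhs = 4, matching y values: 2, 17 (2 points).
  x = 6: rhs = 5, matching y values: 9, 10 (2 points).
  x = 7: rhs = 4, matching y values: 2, 17 (2 points).
  x = 8: rhs = 7, matching y values: 8, 11 (2 points).
  x = 9: rhs = 1, matching y values: 1, 18 (2 points).
  x = 10: rhs = 11, matching y values: 7, 12 (2 points).
  x = 11: rhs = 5, matching y values: 9, 10 (2 points).
  x = 12: rhs = 8, matching y values: none (0 points).
  x = 13: rhs = 7, matching y values: 8, 11 (2 points).
  x = 14: rhs = 8, matching y values: none (0 points).
  x = 15: rhs = 17, matching y values: 6, 13 (2 points).
  x = 16: rhs = 2, matching y values: none (0 points).
  x = 17: rhs = 7, matching y values: 8, 11 (2 points).
  x = 18: rhs = 0, matching y values: 0 (1 points).
Total affine count: 25.
Full point count |E(F_19)| = 25 + 1 = 26.
Hasse bound: |26 − (19+1)| = |6| = 6 ≤ 2√19 ≈ 8.7178 ✓.


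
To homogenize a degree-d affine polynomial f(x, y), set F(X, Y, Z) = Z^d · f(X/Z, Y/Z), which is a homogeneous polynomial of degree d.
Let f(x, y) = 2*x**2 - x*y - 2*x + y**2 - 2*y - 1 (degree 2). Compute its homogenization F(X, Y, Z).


F(X, Y, Z) = 2*X**2 - X*Y - 2*X*Z + Y**2 - 2*Y*Z - Z**2

deg(f) = 2.
Substitute x = X/Z, y = Y/Z into f, then multiply by Z^2.
  monomial 2·x^2·y^0 ↦ 2·X^2·Y^0·Z^0.
  monomial -1·x^1·y^1 ↦ -1·X^1·Y^1·Z^0.
  monomial -2·x^1·y^0 ↦ -2·X^1·Y^0·Z^1.
  monomial 1·x^0·y^2 ↦ 1·X^0·Y^2·Z^0.
  monomial -2·x^0·y^1 ↦ -2·X^0·Y^1·Z^1.
  monomial -1·x^0·y^0 ↦ -1·X^0·Y^0·Z^2.
Collecting: F(X, Y, Z) = 2*X**2 - X*Y - 2*X*Z + Y**2 - 2*Y*Z - Z**2.


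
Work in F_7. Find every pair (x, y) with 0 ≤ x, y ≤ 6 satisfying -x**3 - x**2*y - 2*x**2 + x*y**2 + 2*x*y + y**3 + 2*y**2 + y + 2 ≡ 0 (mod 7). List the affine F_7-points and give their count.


Affine F_7-points: {(0, 5), (1, 4), (2, 0)}; count = 3.

For each of the 49 pairs (x, y) ∈ F_7², evaluate f(x, y) mod 7. Record the zeros.
  x = 0: [0↦2, 1↦6, 2↦6, 3↦1, 4↦4, 5↦0, 6↦2]  zeros at y ∈ {5}
  x = 1: [0↦6, 1↦5, 2↦2, 3↦3, 4↦0, 5↦6, 6↦6]  zeros at y ∈ {4}
  x = 2: [0↦0, 1↦6, 2↦5, 3↦3, 4↦6, 5↦6, 6↦2]  zeros at y ∈ {0}
  x = 3: [0↦6, 1↦3, 2↦2, 3↦2, 4↦2, 5↦1, 6↦5]  zeros at y ∈ ∅
  x = 4: [0↦4, 1↦4, 2↦1, 3↦1, 4↦3, 5↦6, 6↦2]  zeros at y ∈ ∅
  x = 5: [0↦2, 1↦3, 2↦3, 3↦1, 4↦3, 5↦1, 6↦1]  zeros at y ∈ ∅
  x = 6: [0↦1, 1↦1, 2↦2, 3↦3, 4↦3, 5↦1, 6↦3]  zeros at y ∈ ∅
Collecting zeros: affine points = {(0, 5), (1, 4), (2, 0)}.
Total count |C(F_7)_aff| = 3.


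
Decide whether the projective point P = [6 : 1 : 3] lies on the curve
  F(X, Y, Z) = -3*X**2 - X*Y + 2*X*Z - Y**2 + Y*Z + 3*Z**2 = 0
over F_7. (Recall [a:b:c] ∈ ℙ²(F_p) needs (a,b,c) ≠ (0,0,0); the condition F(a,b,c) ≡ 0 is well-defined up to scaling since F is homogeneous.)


F(6,1,3) ≡ 0 (mod 7); P is on the curve.

Evaluate F(6, 1, 3) term-by-term (mod 7).
  -3*X**2 ↦ -3·36·1·1 = -108
  -X*Y ↦ -1·6·1·1 = -6
  2*X*Z ↦ 2·6·1·3 = 36
  -Y**2 ↦ -1·1·1·1 = -1
  Y*Z ↦ 1·1·1·3 = 3
  3*Z**2 ↦ 3·1·1·9 = 27
Sum: F(6, 1, 3) = (-108) + (-6) + (36) + (-1) + (3) + (27) = -49.
Reducing mod 7: -49 ≡ 0 (mod 7).
Since F(a, b, c) ≡ 0 (mod 7), P lies on the curve.


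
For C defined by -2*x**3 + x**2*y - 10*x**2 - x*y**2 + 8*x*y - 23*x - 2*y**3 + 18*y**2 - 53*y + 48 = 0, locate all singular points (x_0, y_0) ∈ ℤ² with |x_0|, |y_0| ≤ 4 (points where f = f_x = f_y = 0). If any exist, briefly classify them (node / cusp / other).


Singular points: {(-1, 3)}; classification: node.

Compute partial derivatives:
  f_x = -6*x**2 + 2*x*y - 20*x - y**2 + 8*y - 23.
  f_y = x**2 - 2*x*y + 8*x - 6*y**2 + 36*y - 53.
Scan x_0 ∈ {−4, ..., 4}. For each x_0, f_y(x_0, y) is a polynomial in y; find its integer roots y ∈ {−4, ..., 4}, then test f_x and f at those candidates.
  x = -4: f_y(-4, y) = -6*y**2 + 44*y - 69; no integer root y with |y| ≤ 4.
  x = -3: f_y(-3, y) = -6*y**2 + 42*y - 68; no integer root y with |y| ≤ 4.
  x = -2: f_y(-2, y) = -6*y**2 + 40*y - 65; no integer root y with |y| ≤ 4.
  x = -1: f_y(-1, y) = -6*y**2 + 38*y - 60; vanishes at y ∈ {3}. (-1, 3): f_x = 0, f = 0 — SINGULAR.
  x = 0: f_y(0, y) = -6*y**2 + 36*y - 53; no integer root y with |y| ≤ 4.
  x = 1: f_y(1, y) = -6*y**2 + 34*y - 44; vanishes at y ∈ {2}. (1, 2): f_x = -33 ≠ 0.
  x = 2: f_y(2, y) = -6*y**2 + 32*y - 33; no integer root y with |y| ≤ 4.
  x = 3: f_y(3, y) = -6*y**2 + 30*y - 20; no integer root y with |y| ≤ 4.
  x = 4: f_y(4, y) = -6*y**2 + 28*y - 5; no integer root y with |y| ≤ 4.
Only singular point on the grid: (-1, 3).
Classify: substitute x = -1 + u, y = 3 + v and expand: f = -2*u**3 + u**2*v - u**2 - u*v**2 - 2*v**3 + v**2.
No constant or linear terms (consistent with a singular point). Quadratic part: -u**2 + v**2. Cubic part: -2*u**3 + u**2*v - u*v**2 - 2*v**3.
The quadratic part v**2 - u**2 = (v − u)(v + u) splits into two distinct linear factors, so there are two distinct tangent lines y − 3 = ±(x − -1) — this is a node (ordinary double point).
Classification: node.


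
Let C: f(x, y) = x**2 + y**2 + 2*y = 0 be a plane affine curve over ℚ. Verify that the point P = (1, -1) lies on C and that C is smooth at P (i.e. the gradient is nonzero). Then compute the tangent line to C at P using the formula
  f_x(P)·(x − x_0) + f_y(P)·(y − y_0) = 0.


Tangent line at P: 2*x - 2 = 0.

Step 1: f(1, -1) = 0, so P lies on C.
Step 2: partial derivatives
  f_x(x, y) = 2*x, f_y(x, y) = 2*y + 2.
  f_x(P) = 2, f_y(P) = 0 (gradient nonzero, so P is smooth).
Step 3: tangent line at P: 2·(x − 1) + 0·(y − -1) = 0.
Expanding: 2*x - 2 = 0.


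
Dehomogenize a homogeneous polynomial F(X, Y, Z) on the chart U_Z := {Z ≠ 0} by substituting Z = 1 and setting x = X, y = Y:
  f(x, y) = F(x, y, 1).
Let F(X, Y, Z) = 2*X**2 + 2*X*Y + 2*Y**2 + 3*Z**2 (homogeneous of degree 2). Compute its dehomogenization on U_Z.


f(x, y) = 2*x**2 + 2*x*y + 2*y**2 + 3

On U_Z we set Z = 1. Each monomial c·X^i·Y^j·Z^k in F becomes c·x^i·y^j·1^k = c·x^i·y^j.
Substituting Z = 1: F(X, Y, 1) = 2*x**2 + 2*x*y + 2*y**2 + 3.
Note: deg(f) ≤ deg(F) = 2; strict inequality happens when F is divisible by Z (lost terms).


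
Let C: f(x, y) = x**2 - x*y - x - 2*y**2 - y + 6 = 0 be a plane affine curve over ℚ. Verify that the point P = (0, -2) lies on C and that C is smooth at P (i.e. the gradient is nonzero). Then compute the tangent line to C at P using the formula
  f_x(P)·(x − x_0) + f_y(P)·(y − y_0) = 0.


Tangent line at P: x + 7*y + 14 = 0.

Step 1: f(0, -2) = 0, so P lies on C.
Step 2: partial derivatives
  f_x(x, y) = 2*x - y - 1, f_y(x, y) = -x - 4*y - 1.
  f_x(P) = 1, f_y(P) = 7 (gradient nonzero, so P is smooth).
Step 3: tangent line at P: 1·(x − 0) + 7·(y − -2) = 0.
Expanding: x + 7*y + 14 = 0.


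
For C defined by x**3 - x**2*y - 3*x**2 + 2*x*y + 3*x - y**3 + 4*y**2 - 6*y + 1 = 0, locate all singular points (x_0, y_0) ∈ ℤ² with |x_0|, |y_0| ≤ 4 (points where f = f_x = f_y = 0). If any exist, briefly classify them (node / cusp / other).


Singular points: {(1, 1)}; classification: node.

Compute partial derivatives:
  f_x = 3*x**2 - 2*x*y - 6*x + 2*y + 3.
  f_y = -x**2 + 2*x - 3*y**2 + 8*y - 6.
Scan x_0 ∈ {−4, ..., 4}. For each x_0, f_y(x_0, y) is a polynomial in y; find its integer roots y ∈ {−4, ..., 4}, then test f_x and f at those candidates.
  x = -4: f_y(-4, y) = -3*y**2 + 8*y - 30; no integer root y with |y| ≤ 4.
  x = -3: f_y(-3, y) = -3*y**2 + 8*y - 21; no integer root y with |y| ≤ 4.
  x = -2: f_y(-2, y) = -3*y**2 + 8*y - 14; no integer root y with |y| ≤ 4.
  x = -1: f_y(-1, y) = -3*y**2 + 8*y - 9; no integer root y with |y| ≤ 4.
  x = 0: f_y(0, y) = -3*y**2 + 8*y - 6; no integer root y with |y| ≤ 4.
  x = 1: f_y(1, y) = -3*y**2 + 8*y - 5; vanishes at y ∈ {1}. (1, 1): f_x = 0, f = 0 — SINGULAR.
  x = 2: f_y(2, y) = -3*y**2 + 8*y - 6; no integer root y with |y| ≤ 4.
  x = 3: f_y(3, y) = -3*y**2 + 8*y - 9; no integer root y with |y| ≤ 4.
  x = 4: f_y(4, y) = -3*y**2 + 8*y - 14; no integer root y with |y| ≤ 4.
Only singular point on the grid: (1, 1).
Classify: substitute x = 1 + u, y = 1 + v and expand: f = u**3 - u**2*v - u**2 - v**3 + v**2.
No constant or linear terms (consistent with a singular point). Quadratic part: -u**2 + v**2. Cubic part: u**3 - u**2*v - v**3.
The quadratic part v**2 - u**2 = (v − u)(v + u) splits into two distinct linear factors, so there are two distinct tangent lines y − 1 = ±(x − 1) — this is a node (ordinary double point).
Classification: node.


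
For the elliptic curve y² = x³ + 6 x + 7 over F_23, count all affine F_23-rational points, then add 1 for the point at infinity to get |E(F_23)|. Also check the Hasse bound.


Affine points = {(2, 2), (2, 21), (3, 11), (3, 12), (4, 7), (4, 16), (5, 1), (5, 22), (6, 11), (6, 12), (7, 1), (7, 22), (9, 10), (9, 13), (10, 3), (10, 20), (11, 1), (11, 22), (12, 6), (12, 17), (14, 11), (14, 12), (16, 6), (16, 17), (17, 10), (17, 13), (18, 6), (18, 17), (20, 10), (20, 13), (22, 0)}; affine count = 31; |E(F_23)| = 32.

Discriminant check: Δ ∝ 4a³ + 27b² = 4·6³ + 27·7² = 4·216 + 27·49 ≡ 2 (mod 23). Nonzero ⇒ E is nonsingular.
For each x ∈ F_23, compute rhs = x³ + 6·x + 7 mod 23, then count y ∈ F_23 with y² ≡ rhs.
  x = 0: rhs = 7, matching y values: none (0 points).
  x = 1: rhs = 14, matching y values: none (0 points).
  x = 2: rhs = 4, matching y values: 2, 21 (2 points).
  x = 3: rhs = 6, matching y values: 11, 12 (2 points).
  x = 4: rhs = 3, matching y values: 7, 16 (2 points).
  x = 5: rhs = 1, matching y values: 1, 22 (2 points).
  x = 6: rhs = 6, matching y values: 11, 12 (2 points).
  x = 7: rhs = 1, matching y values: 1, 22 (2 points).
  x = 8: rhs = 15, matching y values: none (0 points).
  x = 9: rhs = 8, matching y values: 10, 13 (2 points).
  x = 10: rhs = 9, matching y values: 3, 20 (2 points).
  x = 11: rhs = 1, matching y values: 1, 22 (2 points).
  x = 12: rhs = 13, matching y values: 6, 17 (2 points).
  x = 13: rhs = 5, matching y values: none (0 points).
  x = 14: rhs = 6, matching y values: 11, 12 (2 points).
  x = 15: rhs = 22, matching y values: none (0 points).
  x = 16: rhs = 13, matching y values: 6, 17 (2 points).
  x = 17: rhs = 8, matching y values: 10, 13 (2 points).
  x = 18: rhs = 13, matching y values: 6, 17 (2 points).
  x = 19: rhs = 11, matching y values: none (0 points).
  x = 20: rhs = 8, matching y values: 10, 13 (2 points).
  x = 21: rhs = 10, matching y values: none (0 points).
  x = 22: rhs = 0, matching y values: 0 (1 points).
Total affine count: 31.
Full point count |E(F_23)| = 31 + 1 = 32.
Hasse bound: |32 − (23+1)| = |8| = 8 ≤ 2√23 ≈ 9.5917 ✓.


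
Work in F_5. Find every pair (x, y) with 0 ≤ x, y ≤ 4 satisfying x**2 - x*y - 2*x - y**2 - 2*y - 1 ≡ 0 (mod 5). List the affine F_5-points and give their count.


Affine F_5-points: {(0, 4), (1, 3), (1, 4), (4, 1), (4, 3)}; count = 5.

For each of the 25 pairs (x, y) ∈ F_5², evaluate f(x, y) mod 5. Record the zeros.
  x = 0: [0↦4, 1↦1, 2↦1, 3↦4, 4↦0]  zeros at y ∈ {4}
  x = 1: [0↦3, 1↦4, 2↦3, 3↦0, 4↦0]  zeros at y ∈ {3, 4}
  x = 2: [0↦4, 1↦4, 2↦2, 3↦3, 4↦2]  zeros at y ∈ ∅
  x = 3: [0↦2, 1↦1, 2↦3, 3↦3, 4↦1]  zeros at y ∈ ∅
  x = 4: [0↦2, 1↦0, 2↦1, 3↦0, 4↦2]  zeros at y ∈ {1, 3}
Collecting zeros: affine points = {(0, 4), (1, 3), (1, 4), (4, 1), (4, 3)}.
Total count |C(F_5)_aff| = 5.


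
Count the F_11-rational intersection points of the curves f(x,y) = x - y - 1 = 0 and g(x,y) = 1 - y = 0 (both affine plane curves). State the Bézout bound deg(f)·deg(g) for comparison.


Common zeros: {(2, 1)}; count = 1; Bézout bound = 1.

deg(f) = 1, deg(g) = 1, so Bézout bound = 1.
Scan x ∈ F_11. For each x, list the y ∈ F_11 with f(x, y) ≡ 0 and those with g(x, y) ≡ 0 (mod 11); the common zeros in that column are the intersection.
  x = 0: f ≡ 0 at y ∈ {10}; g ≡ 0 at y ∈ {1}; common: ∅.
  x = 1: f ≡ 0 at y ∈ {0}; g ≡ 0 at y ∈ {1}; common: ∅.
  x = 2: f ≡ 0 at y ∈ {1}; g ≡ 0 at y ∈ {1}; common: {1}.
  x = 3: f ≡ 0 at y ∈ {2}; g ≡ 0 at y ∈ {1}; common: ∅.
  x = 4: f ≡ 0 at y ∈ {3}; g ≡ 0 at y ∈ {1}; common: ∅.
  x = 5: f ≡ 0 at y ∈ {4}; g ≡ 0 at y ∈ {1}; common: ∅.
  x = 6: f ≡ 0 at y ∈ {5}; g ≡ 0 at y ∈ {1}; common: ∅.
  x = 7: f ≡ 0 at y ∈ {6}; g ≡ 0 at y ∈ {1}; common: ∅.
  x = 8: f ≡ 0 at y ∈ {7}; g ≡ 0 at y ∈ {1}; common: ∅.
  x = 9: f ≡ 0 at y ∈ {8}; g ≡ 0 at y ∈ {1}; common: ∅.
  x = 10: f ≡ 0 at y ∈ {9}; g ≡ 0 at y ∈ {1}; common: ∅.
Collecting: common zeros = {(2, 1)}, so the count is 1.
Comparison with the Bézout bound: 1 ≤ 1 = deg(f)·deg(g), as expected for curves with no common component (the bound is attained).


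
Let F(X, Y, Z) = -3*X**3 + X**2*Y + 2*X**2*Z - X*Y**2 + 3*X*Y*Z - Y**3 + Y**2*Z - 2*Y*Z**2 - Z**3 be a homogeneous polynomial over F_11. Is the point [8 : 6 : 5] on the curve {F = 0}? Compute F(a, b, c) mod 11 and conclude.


F(8,6,5) ≡ 9 (mod 11); P is NOT on the curve.

Evaluate F(8, 6, 5) term-by-term (mod 11).
  -3*X**3 ↦ -3·512·1·1 = -1536
  X**2*Y ↦ 1·64·6·1 = 384
  2*X**2*Z ↦ 2·64·1·5 = 640
  -X*Y**2 ↦ -1·8·36·1 = -288
  3*X*Y*Z ↦ 3·8·6·5 = 720
  -Y**3 ↦ -1·1·216·1 = -216
  Y**2*Z ↦ 1·1·36·5 = 180
  -2*Y*Z**2 ↦ -2·1·6·25 = -300
  -Z**3 ↦ -1·1·1·125 = -125
Sum: F(8, 6, 5) = (-1536) + (384) + (640) + (-288) + (720) + (-216) + (180) + (-300) + (-125) = -541.
Reducing mod 11: -541 ≡ 9 (mod 11).
Since F(a, b, c) ≡ 9 ≠ 0 (mod 11), P does NOT lie on the curve.


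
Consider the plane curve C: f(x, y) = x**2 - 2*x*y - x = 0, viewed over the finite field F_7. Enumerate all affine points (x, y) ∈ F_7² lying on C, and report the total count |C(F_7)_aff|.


Affine F_7-points: {(0, 0), (0, 1), (0, 2), (0, 3), (0, 4), (0, 5), (0, 6), (1, 0), (2, 4), (3, 1), (4, 5), (5, 2), (6, 6)}; count = 13.

For each of the 49 pairs (x, y) ∈ F_7², evaluate f(x, y) mod 7. Record the zeros.
  x = 0: [0↦0, 1↦0, 2↦0, 3↦0, 4↦0, 5↦0, 6↦0]  zeros at y ∈ {0, 1, 2, 3, 4, 5, 6}
  x = 1: [0↦0, 1↦5, 2↦3, 3↦1, 4↦6, 5↦4, 6↦2]  zeros at y ∈ {0}
  x = 2: [0↦2, 1↦5, 2↦1, 3↦4, 4↦0, 5↦3, 6↦6]  zeros at y ∈ {4}
  x = 3: [0↦6, 1↦0, 2↦1, 3↦2, 4↦3, 5↦4, 6↦5]  zeros at y ∈ {1}
  x = 4: [0↦5, 1↦4, 2↦3, 3↦2, 4↦1, 5↦0, 6↦6]  zeros at y ∈ {5}
  x = 5: [0↦6, 1↦3, 2↦0, 3↦4, 4↦1, 5↦5, 6↦2]  zeros at y ∈ {2}
  x = 6: [0↦2, 1↦4, 2↦6, 3↦1, 4↦3, 5↦5, 6↦0]  zeros at y ∈ {6}
Collecting zeros: affine points = {(0, 0), (0, 1), (0, 2), (0, 3), (0, 4), (0, 5), (0, 6), (1, 0), (2, 4), (3, 1), (4, 5), (5, 2), (6, 6)}.
Total count |C(F_7)_aff| = 13.


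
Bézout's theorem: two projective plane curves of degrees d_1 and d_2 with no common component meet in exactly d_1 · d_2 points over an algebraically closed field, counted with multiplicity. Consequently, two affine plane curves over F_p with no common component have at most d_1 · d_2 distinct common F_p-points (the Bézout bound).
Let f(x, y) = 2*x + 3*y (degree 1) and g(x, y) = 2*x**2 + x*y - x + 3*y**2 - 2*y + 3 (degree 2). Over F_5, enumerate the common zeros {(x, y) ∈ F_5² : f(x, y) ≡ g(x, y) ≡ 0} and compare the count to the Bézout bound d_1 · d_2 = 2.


Common zeros: ∅; count = 0; Bézout bound = 2.

deg(f) = 1, deg(g) = 2, so Bézout bound = 2.
Scan x ∈ F_5. For each x, list the y ∈ F_5 with f(x, y) ≡ 0 and those with g(x, y) ≡ 0 (mod 5); the common zeros in that column are the intersection.
  x = 0: f ≡ 0 at y ∈ {0}; g ≡ 0 at y ∈ ∅; common: ∅.
  x = 1: f ≡ 0 at y ∈ {1}; g ≡ 0 at y ∈ ∅; common: ∅.
  x = 2: f ≡ 0 at y ∈ {2}; g ≡ 0 at y ∈ ∅; common: ∅.
  x = 3: f ≡ 0 at y ∈ {3}; g ≡ 0 at y ∈ {4}; common: ∅.
  x = 4: f ≡ 0 at y ∈ {4}; g ≡ 0 at y ∈ ∅; common: ∅.
Collecting: common zeros = ∅, so the count is 0.
Comparison with the Bézout bound: 0 ≤ 2 = deg(f)·deg(g), as expected for curves with no common component (the affine F_5-count falls short of the bound because intersections may lie at infinity, over extension fields, or carry multiplicity).


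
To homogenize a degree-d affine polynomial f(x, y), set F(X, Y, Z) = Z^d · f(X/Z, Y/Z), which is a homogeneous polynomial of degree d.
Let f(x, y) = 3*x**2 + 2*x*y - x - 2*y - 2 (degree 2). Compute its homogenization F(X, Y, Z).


F(X, Y, Z) = 3*X**2 + 2*X*Y - X*Z - 2*Y*Z - 2*Z**2

deg(f) = 2.
Substitute x = X/Z, y = Y/Z into f, then multiply by Z^2.
  monomial 3·x^2·y^0 ↦ 3·X^2·Y^0·Z^0.
  monomial 2·x^1·y^1 ↦ 2·X^1·Y^1·Z^0.
  monomial -1·x^1·y^0 ↦ -1·X^1·Y^0·Z^1.
  monomial -2·x^0·y^1 ↦ -2·X^0·Y^1·Z^1.
  monomial -2·x^0·y^0 ↦ -2·X^0·Y^0·Z^2.
Collecting: F(X, Y, Z) = 3*X**2 + 2*X*Y - X*Z - 2*Y*Z - 2*Z**2.


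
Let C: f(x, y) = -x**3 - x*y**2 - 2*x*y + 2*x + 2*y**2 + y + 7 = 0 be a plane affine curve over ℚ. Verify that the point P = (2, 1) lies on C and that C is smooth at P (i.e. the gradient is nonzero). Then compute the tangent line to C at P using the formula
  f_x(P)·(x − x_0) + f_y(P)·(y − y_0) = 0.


Tangent line at P: -13*x - 3*y + 29 = 0.

Step 1: f(2, 1) = 0, so P lies on C.
Step 2: partial derivatives
  f_x(x, y) = -3*x**2 - y**2 - 2*y + 2, f_y(x, y) = -2*x*y - 2*x + 4*y + 1.
  f_x(P) = -13, f_y(P) = -3 (gradient nonzero, so P is smooth).
Step 3: tangent line at P: -13·(x − 2) + -3·(y − 1) = 0.
Expanding: -13*x - 3*y + 29 = 0.


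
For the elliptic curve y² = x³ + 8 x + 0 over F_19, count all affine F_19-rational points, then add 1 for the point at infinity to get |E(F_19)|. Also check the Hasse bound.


Affine points = {(0, 0), (1, 3), (1, 16), (2, 9), (2, 10), (4, 1), (4, 18), (6, 6), (6, 13), (7, 0), (8, 5), (8, 14), (10, 4), (10, 15), (12, 0), (14, 5), (14, 14), (16, 5), (16, 14)}; affine count = 19; |E(F_19)| = 20.

Discriminant check: Δ ∝ 4a³ + 27b² = 4·8³ + 27·0² = 4·512 + 27·0 ≡ 15 (mod 19). Nonzero ⇒ E is nonsingular.
For each x ∈ F_19, compute rhs = x³ + 8·x + 0 mod 19, then count y ∈ F_19 with y² ≡ rhs.
  x = 0: rhs = 0, matching y values: 0 (1 points).
  x = 1: rhs = 9, matching y values: 3, 16 (2 points).
  x = 2: rhs = 5, matching y values: 9, 10 (2 points).
  x = 3: rhs = 13, matching y values: none (0 points).
  x = 4: rhs = 1, matching y values: 1, 18 (2 points).
  x = 5: rhs = 13, matching y values: none (0 points).
  x = 6: rhs = 17, matching y values: 6, 13 (2 points).
  x = 7: rhs = 0, matching y values: 0 (1 points).
  x = 8: rhs = 6, matching y values: 5, 14 (2 points).
  x = 9: rhs = 3, matching y values: none (0 points).
  x = 10: rhs = 16, matching y values: 4, 15 (2 points).
  x = 11: rhs = 13, matching y values: none (0 points).
  x = 12: rhs = 0, matching y values: 0 (1 points).
  x = 13: rhs = 2, matching y values: none (0 points).
  x = 14: rhs = 6, matching y values: 5, 14 (2 points).
  x = 15: rhs = 18, matching y values: none (0 points).
  x = 16: rhs = 6, matching y values: 5, 14 (2 points).
  x = 17: rhs = 14, matching y values: none (0 points).
  x = 18: rhs = 10, matching y values: none (0 points).
Total affine count: 19.
Full point count |E(F_19)| = 19 + 1 = 20.
Hasse bound: |20 − (19+1)| = |0| = 0 ≤ 2√19 ≈ 8.7178 ✓.


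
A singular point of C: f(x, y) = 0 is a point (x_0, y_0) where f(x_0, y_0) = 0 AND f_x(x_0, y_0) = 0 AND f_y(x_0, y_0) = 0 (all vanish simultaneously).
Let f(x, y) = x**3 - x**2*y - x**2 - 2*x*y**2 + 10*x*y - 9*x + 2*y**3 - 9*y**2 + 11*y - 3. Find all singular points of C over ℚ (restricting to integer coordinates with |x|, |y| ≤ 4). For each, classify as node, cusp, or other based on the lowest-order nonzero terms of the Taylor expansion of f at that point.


Singular points: {(1, 2)}; classification: cusp.

Compute partial derivatives:
  f_x = 3*x**2 - 2*x*y - 2*x - 2*y**2 + 10*y - 9.
  f_y = -x**2 - 4*x*y + 10*x + 6*y**2 - 18*y + 11.
Scan x_0 ∈ {−4, ..., 4}. For each x_0, f_y(x_0, y) is a polynomial in y; find its integer roots y ∈ {−4, ..., 4}, then test f_x and f at those candidates.
  x = -4: f_y(-4, y) = 6*y**2 - 2*y - 45; no integer root y with |y| ≤ 4.
  x = -3: f_y(-3, y) = 6*y**2 - 6*y - 28; no integer root y with |y| ≤ 4.
  x = -2: f_y(-2, y) = 6*y**2 - 10*y - 13; no integer root y with |y| ≤ 4.
  x = -1: f_y(-1, y) = 6*y**2 - 14*y; vanishes at y ∈ {0}. (-1, 0): f_x = -4 ≠ 0.
  x = 0: f_y(0, y) = 6*y**2 - 18*y + 11; no integer root y with |y| ≤ 4.
  x = 1: f_y(1, y) = 6*y**2 - 22*y + 20; vanishes at y ∈ {2}. (1, 2): f_x = 0, f = 0 — SINGULAR.
  x = 2: f_y(2, y) = 6*y**2 - 26*y + 27; no integer root y with |y| ≤ 4.
  x = 3: f_y(3, y) = 6*y**2 - 30*y + 32; no integer root y with |y| ≤ 4.
  x = 4: f_y(4, y) = 6*y**2 - 34*y + 35; no integer root y with |y| ≤ 4.
Only singular point on the grid: (1, 2).
Classify: substitute x = 1 + u, y = 2 + v and expand: f = u**3 - u**2*v - 2*u*v**2 + 2*v**3 + v**2.
No constant or linear terms (consistent with a singular point). Quadratic part: v**2. Cubic part: u**3 - u**2*v - 2*u*v**2 + 2*v**3.
The quadratic part v**2 is a perfect square, so there is a single (double) tangent line v = 0, i.e. y = 2. Restricting the cubic part to that line (v = 0) leaves u**3 ≠ 0, so f is not divisible by v and the branch is v² ≈ -u**3 to lowest order — this is a cusp.
Classification: cusp.


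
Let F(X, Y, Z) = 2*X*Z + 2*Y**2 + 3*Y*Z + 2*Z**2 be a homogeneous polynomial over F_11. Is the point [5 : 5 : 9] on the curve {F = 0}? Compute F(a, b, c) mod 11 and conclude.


F(5,5,9) ≡ 8 (mod 11); P is NOT on the curve.

Evaluate F(5, 5, 9) term-by-term (mod 11).
  2*X*Z ↦ 2·5·1·9 = 90
  2*Y**2 ↦ 2·1·25·1 = 50
  3*Y*Z ↦ 3·1·5·9 = 135
  2*Z**2 ↦ 2·1·1·81 = 162
Sum: F(5, 5, 9) = (90) + (50) + (135) + (162) = 437.
Reducing mod 11: 437 ≡ 8 (mod 11).
Since F(a, b, c) ≡ 8 ≠ 0 (mod 11), P does NOT lie on the curve.


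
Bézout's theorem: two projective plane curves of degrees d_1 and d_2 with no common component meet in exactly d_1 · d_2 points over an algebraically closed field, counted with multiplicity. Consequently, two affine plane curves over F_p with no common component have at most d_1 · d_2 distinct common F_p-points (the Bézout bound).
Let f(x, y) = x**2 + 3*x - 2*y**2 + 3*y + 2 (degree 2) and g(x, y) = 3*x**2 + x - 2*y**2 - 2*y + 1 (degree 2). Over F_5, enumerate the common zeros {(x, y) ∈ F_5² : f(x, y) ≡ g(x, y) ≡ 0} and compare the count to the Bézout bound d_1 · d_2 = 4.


Common zeros: ∅; count = 0; Bézout bound = 4.

deg(f) = 2, deg(g) = 2, so Bézout bound = 4.
Scan x ∈ F_5. For each x, list the y ∈ F_5 with f(x, y) ≡ 0 and those with g(x, y) ≡ 0 (mod 5); the common zeros in that column are the intersection.
  x = 0: f ≡ 0 at y ∈ {2}; g ≡ 0 at y ∈ ∅; common: ∅.
  x = 1: f ≡ 0 at y ∈ ∅; g ≡ 0 at y ∈ {0, 4}; common: ∅.
  x = 2: f ≡ 0 at y ∈ {2}; g ≡ 0 at y ∈ {0, 4}; common: ∅.
  x = 3: f ≡ 0 at y ∈ {0, 4}; g ≡ 0 at y ∈ ∅; common: ∅.
  x = 4: f ≡ 0 at y ∈ {0, 4}; g ≡ 0 at y ∈ ∅; common: ∅.
Collecting: common zeros = ∅, so the count is 0.
Comparison with the Bézout bound: 0 ≤ 4 = deg(f)·deg(g), as expected for curves with no common component (the affine F_5-count falls short of the bound because intersections may lie at infinity, over extension fields, or carry multiplicity).


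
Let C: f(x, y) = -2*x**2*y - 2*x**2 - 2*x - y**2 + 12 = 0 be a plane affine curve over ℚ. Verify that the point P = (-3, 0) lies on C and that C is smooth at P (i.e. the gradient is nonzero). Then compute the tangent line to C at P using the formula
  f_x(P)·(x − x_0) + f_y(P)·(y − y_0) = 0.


Tangent line at P: 10*x - 18*y + 30 = 0.

Step 1: f(-3, 0) = 0, so P lies on C.
Step 2: partial derivatives
  f_x(x, y) = -4*x*y - 4*x - 2, f_y(x, y) = -2*x**2 - 2*y.
  f_x(P) = 10, f_y(P) = -18 (gradient nonzero, so P is smooth).
Step 3: tangent line at P: 10·(x − -3) + -18·(y − 0) = 0.
Expanding: 10*x - 18*y + 30 = 0.


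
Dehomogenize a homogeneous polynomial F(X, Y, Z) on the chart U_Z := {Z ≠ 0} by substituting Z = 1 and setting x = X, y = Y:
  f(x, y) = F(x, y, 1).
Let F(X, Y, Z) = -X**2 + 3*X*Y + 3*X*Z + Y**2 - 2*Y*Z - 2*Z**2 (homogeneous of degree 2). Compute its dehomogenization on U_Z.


f(x, y) = -x**2 + 3*x*y + 3*x + y**2 - 2*y - 2

On U_Z we set Z = 1. Each monomial c·X^i·Y^j·Z^k in F becomes c·x^i·y^j·1^k = c·x^i·y^j.
Substituting Z = 1: F(X, Y, 1) = -x**2 + 3*x*y + 3*x + y**2 - 2*y - 2.
Note: deg(f) ≤ deg(F) = 2; strict inequality happens when F is divisible by Z (lost terms).


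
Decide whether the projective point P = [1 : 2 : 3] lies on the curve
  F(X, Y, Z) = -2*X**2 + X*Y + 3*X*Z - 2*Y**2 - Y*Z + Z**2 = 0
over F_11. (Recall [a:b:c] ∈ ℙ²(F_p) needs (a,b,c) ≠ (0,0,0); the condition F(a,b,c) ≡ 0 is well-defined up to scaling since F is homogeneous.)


F(1,2,3) ≡ 4 (mod 11); P is NOT on the curve.

Evaluate F(1, 2, 3) term-by-term (mod 11).
  -2*X**2 ↦ -2·1·1·1 = -2
  X*Y ↦ 1·1·2·1 = 2
  3*X*Z ↦ 3·1·1·3 = 9
  -2*Y**2 ↦ -2·1·4·1 = -8
  -Y*Z ↦ -1·1·2·3 = -6
  Z**2 ↦ 1·1·1·9 = 9
Sum: F(1, 2, 3) = (-2) + (2) + (9) + (-8) + (-6) + (9) = 4.
Reducing mod 11: 4 ≡ 4 (mod 11).
Since F(a, b, c) ≡ 4 ≠ 0 (mod 11), P does NOT lie on the curve.


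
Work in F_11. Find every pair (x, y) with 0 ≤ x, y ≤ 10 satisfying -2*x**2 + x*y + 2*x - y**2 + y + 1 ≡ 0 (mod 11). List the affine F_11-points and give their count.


Affine F_11-points: {(0, 4), (0, 8), (3, 0), (3, 4), (5, 8), (5, 9), (6, 9), (8, 10), (9, 0), (9, 10)}; count = 10.

For each of the 121 pairs (x, y) ∈ F_11², evaluate f(x, y) mod 11. Record the zeros.
  x = 0: [0↦1, 1↦1, 2↦10, 3↦6, 4↦0, 5↦3, 6↦4, 7↦3, 8↦0, 9↦6, 10↦10]  zeros at y ∈ {4, 8}
  x = 1: [0↦1, 1↦2, 2↦1, 3↦9, 4↦4, 5↦8, 6↦10, 7↦10, 8↦8, 9↦4, 10↦9]  zeros at y ∈ ∅
  x = 2: [0↦8, 1↦10, 2↦10, 3↦8, 4↦4, 5↦9, 6↦1, 7↦2, 8↦1, 9↦9, 10↦4]  zeros at y ∈ ∅
  x = 3: [0↦0, 1↦3, 2↦4, 3↦3, 4↦0, 5↦6, 6↦10, 7↦1, 8↦1, 9↦10, 10↦6]  zeros at y ∈ {0, 4}
  x = 4: [0↦10, 1↦3, 2↦5, 3↦5, 4↦3, 5↦10, 6↦4, 7↦7, 8↦8, 9↦7, 10↦4]  zeros at y ∈ ∅
  x = 5: [0↦5, 1↦10, 2↦2, 3↦3, 4↦2, 5↦10, 6↦5, 7↦9, 8↦0, 9↦0, 10↦9]  zeros at y ∈ {8, 9}
  x = 6: [0↦7, 1↦2, 2↦6, 3↦8, 4↦8, 5↦6, 6↦2, 7↦7, 8↦10, 9↦0, 10↦10]  zeros at y ∈ {9}
  x = 7: [0↦5, 1↦1, 2↦6, 3↦9, 4↦10, 5↦9, 6↦6, 7↦1, 8↦5, 9↦7, 10↦7]  zeros at y ∈ ∅
  x = 8: [0↦10, 1↦7, 2↦2, 3↦6, 4↦8, 5↦8, 6↦6, 7↦2, 8↦7, 9↦10, 10↦0]  zeros at y ∈ {10}
  x = 9: [0↦0, 1↦9, 2↦5, 3↦10, 4↦2, 5↦3, 6↦2, 7↦10, 8↦5, 9↦9, 10↦0]  zeros at y ∈ {0, 10}
  x = 10: [0↦8, 1↦7, 2↦4, 3↦10, 4↦3, 5↦5, 6↦5, 7↦3, 8↦10, 9↦4, 10↦7]  zeros at y ∈ ∅
Collecting zeros: affine points = {(0, 4), (0, 8), (3, 0), (3, 4), (5, 8), (5, 9), (6, 9), (8, 10), (9, 0), (9, 10)}.
Total count |C(F_11)_aff| = 10.


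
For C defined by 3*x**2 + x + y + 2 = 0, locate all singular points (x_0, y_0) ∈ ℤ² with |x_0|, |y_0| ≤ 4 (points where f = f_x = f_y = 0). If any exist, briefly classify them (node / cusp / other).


No singular points in the scanned grid; C is smooth there.

Compute partial derivatives:
  f_x = 6*x + 1.
  f_y = 1.
f_y = 1 is a nonzero constant, so f_y never vanishes: no point (x, y) can satisfy f = f_x = f_y = 0. In particular no (x, y) ∈ {−4, ..., 4}² is singular; the curve is smooth.


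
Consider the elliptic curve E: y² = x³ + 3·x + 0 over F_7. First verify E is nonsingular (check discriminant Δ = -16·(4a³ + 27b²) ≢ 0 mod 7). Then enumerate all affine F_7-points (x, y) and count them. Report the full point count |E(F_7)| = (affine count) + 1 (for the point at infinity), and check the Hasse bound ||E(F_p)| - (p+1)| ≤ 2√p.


Affine points = {(0, 0), (1, 2), (1, 5), (2, 0), (3, 1), (3, 6), (5, 0)}; affine count = 7; |E(F_7)| = 8.

Discriminant check: Δ ∝ 4a³ + 27b² = 4·3³ + 27·0² = 4·27 + 27·0 ≡ 3 (mod 7). Nonzero ⇒ E is nonsingular.
For each x ∈ F_7, compute rhs = x³ + 3·x + 0 mod 7, then count y ∈ F_7 with y² ≡ rhs.
  x = 0: rhs = 0, matching y values: 0 (1 points).
  x = 1: rhs = 4, matching y values: 2, 5 (2 points).
  x = 2: rhs = 0, matching y values: 0 (1 points).
  x = 3: rhs = 1, matching y values: 1, 6 (2 points).
  x = 4: rhs = 6, matching y values: none (0 points).
  x = 5: rhs = 0, matching y values: 0 (1 points).
  x = 6: rhs = 3, matching y values: none (0 points).
Total affine count: 7.
Full point count |E(F_7)| = 7 + 1 = 8.
Hasse bound: |8 − (7+1)| = |0| = 0 ≤ 2√7 ≈ 5.2915 ✓.


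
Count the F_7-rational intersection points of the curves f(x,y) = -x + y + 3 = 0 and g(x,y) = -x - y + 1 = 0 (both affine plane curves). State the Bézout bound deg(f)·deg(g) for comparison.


Common zeros: {(2, 6)}; count = 1; Bézout bound = 1.

deg(f) = 1, deg(g) = 1, so Bézout bound = 1.
Scan x ∈ F_7. For each x, list the y ∈ F_7 with f(x, y) ≡ 0 and those with g(x, y) ≡ 0 (mod 7); the common zeros in that column are the intersection.
  x = 0: f ≡ 0 at y ∈ {4}; g ≡ 0 at y ∈ {1}; common: ∅.
  x = 1: f ≡ 0 at y ∈ {5}; g ≡ 0 at y ∈ {0}; common: ∅.
  x = 2: f ≡ 0 at y ∈ {6}; g ≡ 0 at y ∈ {6}; common: {6}.
  x = 3: f ≡ 0 at y ∈ {0}; g ≡ 0 at y ∈ {5}; common: ∅.
  x = 4: f ≡ 0 at y ∈ {1}; g ≡ 0 at y ∈ {4}; common: ∅.
  x = 5: f ≡ 0 at y ∈ {2}; g ≡ 0 at y ∈ {3}; common: ∅.
  x = 6: f ≡ 0 at y ∈ {3}; g ≡ 0 at y ∈ {2}; common: ∅.
Collecting: common zeros = {(2, 6)}, so the count is 1.
Comparison with the Bézout bound: 1 ≤ 1 = deg(f)·deg(g), as expected for curves with no common component (the bound is attained).


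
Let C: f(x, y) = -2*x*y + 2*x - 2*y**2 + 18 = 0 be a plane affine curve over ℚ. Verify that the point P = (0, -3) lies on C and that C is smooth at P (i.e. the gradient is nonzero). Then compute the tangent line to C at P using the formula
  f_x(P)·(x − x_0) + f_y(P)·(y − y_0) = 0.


Tangent line at P: 8*x + 12*y + 36 = 0.

Step 1: f(0, -3) = 0, so P lies on C.
Step 2: partial derivatives
  f_x(x, y) = 2 - 2*y, f_y(x, y) = -2*x - 4*y.
  f_x(P) = 8, f_y(P) = 12 (gradient nonzero, so P is smooth).
Step 3: tangent line at P: 8·(x − 0) + 12·(y − -3) = 0.
Expanding: 8*x + 12*y + 36 = 0.


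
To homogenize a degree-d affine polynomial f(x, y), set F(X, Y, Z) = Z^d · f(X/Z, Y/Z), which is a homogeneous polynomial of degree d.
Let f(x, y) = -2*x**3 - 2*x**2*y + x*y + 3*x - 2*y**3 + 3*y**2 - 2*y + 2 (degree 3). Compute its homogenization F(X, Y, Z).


F(X, Y, Z) = -2*X**3 - 2*X**2*Y + X*Y*Z + 3*X*Z**2 - 2*Y**3 + 3*Y**2*Z - 2*Y*Z**2 + 2*Z**3

deg(f) = 3.
Substitute x = X/Z, y = Y/Z into f, then multiply by Z^3.
  monomial -2·x^3·y^0 ↦ -2·X^3·Y^0·Z^0.
  monomial -2·x^2·y^1 ↦ -2·X^2·Y^1·Z^0.
  monomial 1·x^1·y^1 ↦ 1·X^1·Y^1·Z^1.
  monomial 3·x^1·y^0 ↦ 3·X^1·Y^0·Z^2.
  monomial -2·x^0·y^3 ↦ -2·X^0·Y^3·Z^0.
  monomial 3·x^0·y^2 ↦ 3·X^0·Y^2·Z^1.
  monomial -2·x^0·y^1 ↦ -2·X^0·Y^1·Z^2.
  monomial 2·x^0·y^0 ↦ 2·X^0·Y^0·Z^3.
Collecting: F(X, Y, Z) = -2*X**3 - 2*X**2*Y + X*Y*Z + 3*X*Z**2 - 2*Y**3 + 3*Y**2*Z - 2*Y*Z**2 + 2*Z**3.


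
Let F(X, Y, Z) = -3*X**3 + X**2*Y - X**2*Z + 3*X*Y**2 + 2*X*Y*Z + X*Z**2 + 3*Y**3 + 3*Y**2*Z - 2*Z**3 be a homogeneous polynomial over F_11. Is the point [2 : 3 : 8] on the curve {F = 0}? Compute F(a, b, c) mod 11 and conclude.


F(2,3,8) ≡ 2 (mod 11); P is NOT on the curve.

Evaluate F(2, 3, 8) term-by-term (mod 11).
  -3*X**3 ↦ -3·8·1·1 = -24
  X**2*Y ↦ 1·4·3·1 = 12
  -X**2*Z ↦ -1·4·1·8 = -32
  3*X*Y**2 ↦ 3·2·9·1 = 54
  2*X*Y*Z ↦ 2·2·3·8 = 96
  X*Z**2 ↦ 1·2·1·64 = 128
  3*Y**3 ↦ 3·1·27·1 = 81
  3*Y**2*Z ↦ 3·1·9·8 = 216
  -2*Z**3 ↦ -2·1·1·512 = -1024
Sum: F(2, 3, 8) = (-24) + (12) + (-32) + (54) + (96) + (128) + (81) + (216) + (-1024) = -493.
Reducing mod 11: -493 ≡ 2 (mod 11).
Since F(a, b, c) ≡ 2 ≠ 0 (mod 11), P does NOT lie on the curve.


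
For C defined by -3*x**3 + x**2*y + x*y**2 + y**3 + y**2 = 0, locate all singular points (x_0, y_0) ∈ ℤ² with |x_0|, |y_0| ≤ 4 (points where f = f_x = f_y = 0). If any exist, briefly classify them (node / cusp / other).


Singular points: {(0, 0)}; classification: cusp.

Compute partial derivatives:
  f_x = -9*x**2 + 2*x*y + y**2.
  f_y = x**2 + 2*x*y + 3*y**2 + 2*y.
Scan x_0 ∈ {−4, ..., 4}. For each x_0, f_y(x_0, y) is a polynomial in y; find its integer roots y ∈ {−4, ..., 4}, then test f_x and f at those candidates.
  x = -4: f_y(-4, y) = 3*y**2 - 6*y + 16; no integer root y with |y| ≤ 4.
  x = -3: f_y(-3, y) = 3*y**2 - 4*y + 9; no integer root y with |y| ≤ 4.
  x = -2: f_y(-2, y) = 3*y**2 - 2*y + 4; no integer root y with |y| ≤ 4.
  x = -1: f_y(-1, y) = 3*y**2 + 1; no integer root y with |y| ≤ 4.
  x = 0: f_y(0, y) = 3*y**2 + 2*y; vanishes at y ∈ {0}. (0, 0): f_x = 0, f = 0 — SINGULAR.
  x = 1: f_y(1, y) = 3*y**2 + 4*y + 1; vanishes at y ∈ {-1}. (1, -1): f_x = -10 ≠ 0.
  x = 2: f_y(2, y) = 3*y**2 + 6*y + 4; no integer root y with |y| ≤ 4.
  x = 3: f_y(3, y) = 3*y**2 + 8*y + 9; no integer root y with |y| ≤ 4.
  x = 4: f_y(4, y) = 3*y**2 + 10*y + 16; no integer root y with |y| ≤ 4.
Only singular point on the grid: (0, 0).
Classify: substitute x = 0 + u, y = 0 + v and expand: f = -3*u**3 + u**2*v + u*v**2 + v**3 + v**2.
No constant or linear terms (consistent with a singular point). Quadratic part: v**2. Cubic part: -3*u**3 + u**2*v + u*v**2 + v**3.
The quadratic part v**2 is a perfect square, so there is a single (double) tangent line v = 0, i.e. y = 0. Restricting the cubic part to that line (v = 0) leaves -3*u**3 ≠ 0, so f is not divisible by v and the branch is v² ≈ 3*u**3 to lowest order — this is a cusp.
Classification: cusp.


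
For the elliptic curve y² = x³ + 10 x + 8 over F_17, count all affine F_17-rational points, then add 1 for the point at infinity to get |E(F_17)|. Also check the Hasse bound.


Affine points = {(0, 5), (0, 12), (1, 6), (1, 11), (2, 6), (2, 11), (5, 8), (5, 9), (7, 8), (7, 9), (11, 2), (11, 15), (14, 6), (14, 11)}; affine count = 14; |E(F_17)| = 15.

Discriminant check: Δ ∝ 4a³ + 27b² = 4·10³ + 27·8² = 4·1000 + 27·64 ≡ 16 (mod 17). Nonzero ⇒ E is nonsingular.
For each x ∈ F_17, compute rhs = x³ + 10·x + 8 mod 17, then count y ∈ F_17 with y² ≡ rhs.
  x = 0: rhs = 8, matching y values: 5, 12 (2 points).
  x = 1: rhs = 2, matching y values: 6, 11 (2 points).
  x = 2: rhs = 2, matching y values: 6, 11 (2 points).
  x = 3: rhs = 14, matching y values: none (0 points).
  x = 4: rhs = 10, matching y values: none (0 points).
  x = 5: rhs = 13, matching y values: 8, 9 (2 points).
  x = 6: rhs = 12, matching y values: none (0 points).
  x = 7: rhs = 13, matching y values: 8, 9 (2 points).
  x = 8: rhs = 5, matching y values: none (0 points).
  x = 9: rhs = 11, matching y values: none (0 points).
  x = 10: rhs = 3, matching y values: none (0 points).
  x = 11: rhs = 4, matching y values: 2, 15 (2 points).
  x = 12: rhs = 3, matching y values: none (0 points).
  x = 13: rhs = 6, matching y values: none (0 points).
  x = 14: rhs = 2, matching y values: 6, 11 (2 points).
  x = 15: rhs = 14, matching y values: none (0 points).
  x = 16: rhs = 14, matching y values: none (0 points).
Total affine count: 14.
Full point count |E(F_17)| = 14 + 1 = 15.
Hasse bound: |15 − (17+1)| = |-3| = 3 ≤ 2√17 ≈ 8.2462 ✓.


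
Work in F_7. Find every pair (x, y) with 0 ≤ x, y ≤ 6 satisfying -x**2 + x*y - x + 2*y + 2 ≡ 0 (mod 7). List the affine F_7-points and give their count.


Affine F_7-points: {(0, 6), (1, 0), (2, 1), (3, 2), (4, 3), (5, 0), (5, 1), (5, 2), (5, 3), (5, 4), (5, 5), (5, 6), (6, 5)}; count = 13.

For each of the 49 pairs (x, y) ∈ F_7², evaluate f(x, y) mod 7. Record the zeros.
  x = 0: [0↦2, 1↦4, 2↦6, 3↦1, 4↦3, 5↦5, 6↦0]  zeros at y ∈ {6}
  x = 1: [0↦0, 1↦3, 2↦6, 3↦2, 4↦5, 5↦1, 6↦4]  zeros at y ∈ {0}
  x = 2: [0↦3, 1↦0, 2↦4, 3↦1, 4↦5, 5↦2, 6↦6]  zeros at y ∈ {1}
  x = 3: [0↦4, 1↦2, 2↦0, 3↦5, 4↦3, 5↦1, 6↦6]  zeros at y ∈ {2}
  x = 4: [0↦3, 1↦2, 2↦1, 3↦0, 4↦6, 5↦5, 6↦4]  zeros at y ∈ {3}
  x = 5: [0↦0, 1↦0, 2↦0, 3↦0, 4↦0, 5↦0, 6↦0]  zeros at y ∈ {0, 1, 2, 3, 4, 5, 6}
  x = 6: [0↦2, 1↦3, 2↦4, 3↦5, 4↦6, 5↦0, 6↦1]  zeros at y ∈ {5}
Collecting zeros: affine points = {(0, 6), (1, 0), (2, 1), (3, 2), (4, 3), (5, 0), (5, 1), (5, 2), (5, 3), (5, 4), (5, 5), (5, 6), (6, 5)}.
Total count |C(F_7)_aff| = 13.


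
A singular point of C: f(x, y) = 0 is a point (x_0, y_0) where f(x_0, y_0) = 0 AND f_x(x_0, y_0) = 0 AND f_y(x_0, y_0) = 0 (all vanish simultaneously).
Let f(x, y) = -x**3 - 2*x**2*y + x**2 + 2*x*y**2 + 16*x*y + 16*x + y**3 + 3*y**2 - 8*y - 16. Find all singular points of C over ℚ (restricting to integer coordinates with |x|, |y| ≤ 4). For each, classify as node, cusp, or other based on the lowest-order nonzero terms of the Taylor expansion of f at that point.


Singular points: {(2, -2)}; classification: node.

Compute partial derivatives:
  f_x = -3*x**2 - 4*x*y + 2*x + 2*y**2 + 16*y + 16.
  f_y = -2*x**2 + 4*x*y + 16*x + 3*y**2 + 6*y - 8.
Scan x_0 ∈ {−4, ..., 4}. For each x_0, f_y(x_0, y) is a polynomial in y; find its integer roots y ∈ {−4, ..., 4}, then test f_x and f at those candidates.
  x = -4: f_y(-4, y) = 3*y**2 - 10*y - 104; no integer root y with |y| ≤ 4.
  x = -3: f_y(-3, y) = 3*y**2 - 6*y - 74; no integer root y with |y| ≤ 4.
  x = -2: f_y(-2, y) = 3*y**2 - 2*y - 48; no integer root y with |y| ≤ 4.
  x = -1: f_y(-1, y) = 3*y**2 + 2*y - 26; no integer root y with |y| ≤ 4.
  x = 0: f_y(0, y) = 3*y**2 + 6*y - 8; no integer root y with |y| ≤ 4.
  x = 1: f_y(1, y) = 3*y**2 + 10*y + 6; no integer root y with |y| ≤ 4.
  x = 2: f_y(2, y) = 3*y**2 + 14*y + 16; vanishes at y ∈ {-2}. (2, -2): f_x = 0, f = 0 — SINGULAR.
  x = 3: f_y(3, y) = 3*y**2 + 18*y + 22; no integer root y with |y| ≤ 4.
  x = 4: f_y(4, y) = 3*y**2 + 22*y + 24; no integer root y with |y| ≤ 4.
Only singular point on the grid: (2, -2).
Classify: substitute x = 2 + u, y = -2 + v and expand: f = -u**3 - 2*u**2*v - u**2 + 2*u*v**2 + v**3 + v**2.
No constant or linear terms (consistent with a singular point). Quadratic part: -u**2 + v**2. Cubic part: -u**3 - 2*u**2*v + 2*u*v**2 + v**3.
The quadratic part v**2 - u**2 = (v − u)(v + u) splits into two distinct linear factors, so there are two distinct tangent lines y − -2 = ±(x − 2) — this is a node (ordinary double point).
Classification: node.


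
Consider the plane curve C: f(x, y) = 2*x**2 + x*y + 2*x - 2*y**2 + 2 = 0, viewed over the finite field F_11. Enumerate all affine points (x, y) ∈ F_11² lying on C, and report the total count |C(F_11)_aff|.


Affine F_11-points: {(0, 1), (0, 10), (1, 2), (1, 4), (4, 1), (5, 9), (5, 10), (6, 5), (6, 9), (7, 4), (7, 5), (8, 2)}; count = 12.

For each of the 121 pairs (x, y) ∈ F_11², evaluate f(x, y) mod 11. Record the zeros.
  x = 0: [0↦2, 1↦0, 2↦5, 3↦6, 4↦3, 5↦7, 6↦7, 7↦3, 8↦6, 9↦5, 10↦0]  zeros at y ∈ {1, 10}
  x = 1: [0↦6, 1↦5, 2↦0, 3↦2, 4↦0, 5↦5, 6↦6, 7↦3, 8↦7, 9↦7, 10↦3]  zeros at y ∈ {2, 4}
  x = 2: [0↦3, 1↦3, 2↦10, 3↦2, 4↦1, 5↦7, 6↦9, 7↦7, 8↦1, 9↦2, 10↦10]  zeros at y ∈ ∅
  x = 3: [0↦4, 1↦5, 2↦2, 3↦6, 4↦6, 5↦2, 6↦5, 7↦4, 8↦10, 9↦1, 10↦10]  zeros at y ∈ ∅
  x = 4: [0↦9, 1↦0, 2↦9, 3↦3, 4↦4, 5↦1, 6↦5, 7↦5, 8↦1, 9↦4, 10↦3]  zeros at y ∈ {1}
  x = 5: [0↦7, 1↦10, 2↦9, 3↦4, 4↦6, 5↦4, 6↦9, 7↦10, 8↦7, 9↦0, 10↦0]  zeros at y ∈ {9, 10}
  x = 6: [0↦9, 1↦2, 2↦2, 3↦9, 4↦1, 5↦0, 6↦6, 7↦8, 8↦6, 9↦0, 10↦1]  zeros at y ∈ {5, 9}
  x = 7: [0↦4, 1↦9, 2↦10, 3↦7, 4↦0, 5↦0, 6↦7, 7↦10, 8↦9, 9↦4, 10↦6]  zeros at y ∈ {4, 5}
  x = 8: [0↦3, 1↦9, 2↦0, 3↦9, 4↦3, 5↦4, 6↦1, 7↦5, 8↦5, 9↦1, 10↦4]  zeros at y ∈ {2}
  x = 9: [0↦6, 1↦2, 2↦5, 3↦4, 4↦10, 5↦1, 6↦10, 7↦4, 8↦5, 9↦2, 10↦6]  zeros at y ∈ ∅
  x = 10: [0↦2, 1↦10, 2↦3, 3↦3, 4↦10, 5↦2, 6↦1, 7↦7, 8↦9, 9↦7, 10↦1]  zeros at y ∈ ∅
Collecting zeros: affine points = {(0, 1), (0, 10), (1, 2), (1, 4), (4, 1), (5, 9), (5, 10), (6, 5), (6, 9), (7, 4), (7, 5), (8, 2)}.
Total count |C(F_11)_aff| = 12.
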